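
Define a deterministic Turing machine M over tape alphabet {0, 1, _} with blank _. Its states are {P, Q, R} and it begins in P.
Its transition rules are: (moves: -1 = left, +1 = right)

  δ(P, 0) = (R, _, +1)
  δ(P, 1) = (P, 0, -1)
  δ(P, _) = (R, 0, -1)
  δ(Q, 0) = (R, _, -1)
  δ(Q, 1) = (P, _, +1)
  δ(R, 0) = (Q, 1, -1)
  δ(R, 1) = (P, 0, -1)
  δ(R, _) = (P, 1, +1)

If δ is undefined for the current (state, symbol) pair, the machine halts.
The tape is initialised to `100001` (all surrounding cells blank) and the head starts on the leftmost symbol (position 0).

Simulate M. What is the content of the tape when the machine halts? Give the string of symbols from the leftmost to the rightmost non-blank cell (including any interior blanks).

1_100001

state=P head=0 tape=__[1]00001   (P,1)→(P,0,-1)
state=P head=-1 tape=_[_]000001   (P,_)→(R,0,-1)
state=R head=-2 tape=[_]0000001   (R,_)→(P,1,+1)
state=P head=-1 tape=1[0]000001   (P,0)→(R,_,+1)
state=R head=0 tape=1_[0]00001   (R,0)→(Q,1,-1)
state=Q head=-1 tape=1[_]100001
The non-blank tape span at halt is 1_100001.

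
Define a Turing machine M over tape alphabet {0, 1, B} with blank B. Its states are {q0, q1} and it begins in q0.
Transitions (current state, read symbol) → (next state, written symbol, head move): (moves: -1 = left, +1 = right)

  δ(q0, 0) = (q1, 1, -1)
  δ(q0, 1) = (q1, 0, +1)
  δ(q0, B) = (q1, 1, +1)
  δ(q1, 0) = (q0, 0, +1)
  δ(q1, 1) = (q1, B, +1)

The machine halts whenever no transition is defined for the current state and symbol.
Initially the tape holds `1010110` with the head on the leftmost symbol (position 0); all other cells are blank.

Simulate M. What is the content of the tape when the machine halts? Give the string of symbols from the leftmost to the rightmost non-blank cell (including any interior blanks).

state=q0 head=0 tape=[1]010110BB   (q0,1)→(q1,0,+1)
state=q1 head=1 tape=0[0]10110BB   (q1,0)→(q0,0,+1)
state=q0 head=2 tape=00[1]0110BB   (q0,1)→(q1,0,+1)
state=q1 head=3 tape=000[0]110BB   (q1,0)→(q0,0,+1)
state=q0 head=4 tape=0000[1]10BB   (q0,1)→(q1,0,+1)
state=q1 head=5 tape=00000[1]0BB   (q1,1)→(q1,B,+1)
state=q1 head=6 tape=00000B[0]BB   (q1,0)→(q0,0,+1)
state=q0 head=7 tape=00000B0[B]B   (q0,B)→(q1,1,+1)
state=q1 head=8 tape=00000B01[B]
The non-blank tape span at halt is 00000B01.

00000B01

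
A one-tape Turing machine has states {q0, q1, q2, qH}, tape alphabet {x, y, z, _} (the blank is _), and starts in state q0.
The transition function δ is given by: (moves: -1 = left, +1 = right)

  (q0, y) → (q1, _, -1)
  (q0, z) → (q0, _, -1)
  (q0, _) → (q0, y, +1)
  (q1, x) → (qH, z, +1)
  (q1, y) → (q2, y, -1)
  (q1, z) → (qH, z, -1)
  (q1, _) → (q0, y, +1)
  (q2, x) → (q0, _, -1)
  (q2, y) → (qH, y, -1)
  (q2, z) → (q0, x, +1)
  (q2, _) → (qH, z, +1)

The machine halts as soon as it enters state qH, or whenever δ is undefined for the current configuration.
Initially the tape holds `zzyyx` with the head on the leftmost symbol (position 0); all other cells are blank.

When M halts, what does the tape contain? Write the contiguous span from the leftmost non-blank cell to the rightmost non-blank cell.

zy__yyx

state=q0 head=0 tape=__[z]zyyx   (q0,z)→(q0,_,-1)
state=q0 head=-1 tape=_[_]_zyyx   (q0,_)→(q0,y,+1)
state=q0 head=0 tape=_y[_]zyyx   (q0,_)→(q0,y,+1)
state=q0 head=1 tape=_yy[z]yyx   (q0,z)→(q0,_,-1)
state=q0 head=0 tape=_y[y]_yyx   (q0,y)→(q1,_,-1)
state=q1 head=-1 tape=_[y]__yyx   (q1,y)→(q2,y,-1)
state=q2 head=-2 tape=[_]y__yyx   (q2,_)→(qH,z,+1)
state=qH head=-1 tape=z[y]__yyx
The non-blank tape span at halt is zy__yyx.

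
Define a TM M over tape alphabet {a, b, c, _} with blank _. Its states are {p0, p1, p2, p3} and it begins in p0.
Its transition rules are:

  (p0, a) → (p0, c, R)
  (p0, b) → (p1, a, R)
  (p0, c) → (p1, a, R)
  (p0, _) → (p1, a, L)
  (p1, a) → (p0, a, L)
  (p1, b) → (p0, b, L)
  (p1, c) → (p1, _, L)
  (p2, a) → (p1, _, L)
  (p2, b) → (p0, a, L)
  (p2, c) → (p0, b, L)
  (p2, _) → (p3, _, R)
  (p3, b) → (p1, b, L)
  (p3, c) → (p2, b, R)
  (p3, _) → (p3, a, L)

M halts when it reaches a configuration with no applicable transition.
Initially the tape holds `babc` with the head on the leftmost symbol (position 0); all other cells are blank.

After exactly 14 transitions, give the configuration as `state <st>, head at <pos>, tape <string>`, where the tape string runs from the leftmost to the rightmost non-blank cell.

p0 | [b]abc   read b → write a, move R, go to p1
p1 | a[a]bc   read a → write a, move L, go to p0
p0 | [a]abc   read a → write c, move R, go to p0
p0 | c[a]bc   read a → write c, move R, go to p0
p0 | cc[b]c   read b → write a, move R, go to p1
p1 | cca[c]   read c → write _, move L, go to p1
p1 | cc[a]_   read a → write a, move L, go to p0
p0 | c[c]a_   read c → write a, move R, go to p1
p1 | ca[a]_   read a → write a, move L, go to p0
p0 | c[a]a_   read a → write c, move R, go to p0
p0 | cc[a]_   read a → write c, move R, go to p0
p0 | ccc[_]   read _ → write a, move L, go to p1
p1 | cc[c]a   read c → write _, move L, go to p1
p1 | c[c]_a   read c → write _, move L, go to p1
p1 | [c]__a
After 14 steps: state p1, head at 0, tape c__a.

state p1, head at 0, tape c__a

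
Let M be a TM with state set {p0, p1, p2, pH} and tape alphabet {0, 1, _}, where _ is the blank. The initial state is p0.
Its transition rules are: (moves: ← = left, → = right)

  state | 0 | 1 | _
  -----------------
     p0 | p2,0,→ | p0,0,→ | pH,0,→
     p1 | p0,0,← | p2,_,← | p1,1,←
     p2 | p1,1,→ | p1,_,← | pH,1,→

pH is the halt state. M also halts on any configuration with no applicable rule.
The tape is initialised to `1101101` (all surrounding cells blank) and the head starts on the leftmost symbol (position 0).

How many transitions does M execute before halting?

16

state=p0 head=0 tape=_[1]101101   (p0,1)→(p0,0,→)
state=p0 head=1 tape=_0[1]01101   (p0,1)→(p0,0,→)
state=p0 head=2 tape=_00[0]1101   (p0,0)→(p2,0,→)
state=p2 head=3 tape=_000[1]101   (p2,1)→(p1,_,←)
state=p1 head=2 tape=_00[0]_101   (p1,0)→(p0,0,←)
state=p0 head=1 tape=_0[0]0_101   (p0,0)→(p2,0,→)
state=p2 head=2 tape=_00[0]_101   (p2,0)→(p1,1,→)
state=p1 head=3 tape=_001[_]101   (p1,_)→(p1,1,←)
state=p1 head=2 tape=_00[1]1101   (p1,1)→(p2,_,←)
state=p2 head=1 tape=_0[0]_1101   (p2,0)→(p1,1,→)
state=p1 head=2 tape=_01[_]1101   (p1,_)→(p1,1,←)
state=p1 head=1 tape=_0[1]11101   (p1,1)→(p2,_,←)
state=p2 head=0 tape=_[0]_11101   (p2,0)→(p1,1,→)
state=p1 head=1 tape=_1[_]11101   (p1,_)→(p1,1,←)
state=p1 head=0 tape=_[1]111101   (p1,1)→(p2,_,←)
state=p2 head=-1 tape=[_]_111101   (p2,_)→(pH,1,→)
state=pH head=0 tape=1[_]111101
M halts after 16 transitions.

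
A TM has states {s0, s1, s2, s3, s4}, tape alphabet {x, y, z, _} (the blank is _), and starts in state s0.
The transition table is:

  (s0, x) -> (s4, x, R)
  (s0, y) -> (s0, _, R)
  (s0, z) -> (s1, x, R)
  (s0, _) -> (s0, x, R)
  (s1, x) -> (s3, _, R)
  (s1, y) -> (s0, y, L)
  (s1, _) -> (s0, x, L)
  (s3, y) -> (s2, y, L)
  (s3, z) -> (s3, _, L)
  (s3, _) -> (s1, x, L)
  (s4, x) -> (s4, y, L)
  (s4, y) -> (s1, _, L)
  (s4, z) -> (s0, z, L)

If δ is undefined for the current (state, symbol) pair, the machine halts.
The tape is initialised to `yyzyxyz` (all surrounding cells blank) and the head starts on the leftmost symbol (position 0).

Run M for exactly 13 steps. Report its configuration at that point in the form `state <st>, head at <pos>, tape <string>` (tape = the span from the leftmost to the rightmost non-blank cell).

state=s0 head=0 tape=[y]yzyxyz   (s0,y)→(s0,_,R)
state=s0 head=1 tape=_[y]zyxyz   (s0,y)→(s0,_,R)
state=s0 head=2 tape=__[z]yxyz   (s0,z)→(s1,x,R)
state=s1 head=3 tape=__x[y]xyz   (s1,y)→(s0,y,L)
state=s0 head=2 tape=__[x]yxyz   (s0,x)→(s4,x,R)
state=s4 head=3 tape=__x[y]xyz   (s4,y)→(s1,_,L)
state=s1 head=2 tape=__[x]_xyz   (s1,x)→(s3,_,R)
state=s3 head=3 tape=___[_]xyz   (s3,_)→(s1,x,L)
state=s1 head=2 tape=__[_]xxyz   (s1,_)→(s0,x,L)
state=s0 head=1 tape=_[_]xxxyz   (s0,_)→(s0,x,R)
state=s0 head=2 tape=_x[x]xxyz   (s0,x)→(s4,x,R)
state=s4 head=3 tape=_xx[x]xyz   (s4,x)→(s4,y,L)
state=s4 head=2 tape=_x[x]yxyz   (s4,x)→(s4,y,L)
state=s4 head=1 tape=_[x]yyxyz
After 13 steps: state s4, head at 1, tape xyyxyz.

state s4, head at 1, tape xyyxyz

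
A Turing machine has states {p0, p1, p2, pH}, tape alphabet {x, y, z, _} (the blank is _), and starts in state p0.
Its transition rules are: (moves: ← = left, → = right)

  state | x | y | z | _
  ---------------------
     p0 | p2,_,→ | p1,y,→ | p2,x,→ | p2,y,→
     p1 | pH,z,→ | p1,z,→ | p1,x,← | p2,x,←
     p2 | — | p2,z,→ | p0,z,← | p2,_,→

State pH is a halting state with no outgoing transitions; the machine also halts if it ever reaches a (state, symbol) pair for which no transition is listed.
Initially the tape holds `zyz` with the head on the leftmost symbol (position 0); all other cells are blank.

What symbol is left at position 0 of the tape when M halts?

x

p0 | [z]yz_   read z → write x, move →, go to p2
p2 | x[y]z_   read y → write z, move →, go to p2
p2 | xz[z]_   read z → write z, move ←, go to p0
p0 | x[z]z_   read z → write x, move →, go to p2
p2 | xx[z]_   read z → write z, move ←, go to p0
p0 | x[x]z_   read x → write _, move →, go to p2
p2 | x_[z]_   read z → write z, move ←, go to p0
p0 | x[_]z_   read _ → write y, move →, go to p2
p2 | xy[z]_   read z → write z, move ←, go to p0
p0 | x[y]z_   read y → write y, move →, go to p1
p1 | xy[z]_   read z → write x, move ←, go to p1
p1 | x[y]x_   read y → write z, move →, go to p1
p1 | xz[x]_   read x → write z, move →, go to pH
pH | xzz[_]
Cell 0 holds x when M halts.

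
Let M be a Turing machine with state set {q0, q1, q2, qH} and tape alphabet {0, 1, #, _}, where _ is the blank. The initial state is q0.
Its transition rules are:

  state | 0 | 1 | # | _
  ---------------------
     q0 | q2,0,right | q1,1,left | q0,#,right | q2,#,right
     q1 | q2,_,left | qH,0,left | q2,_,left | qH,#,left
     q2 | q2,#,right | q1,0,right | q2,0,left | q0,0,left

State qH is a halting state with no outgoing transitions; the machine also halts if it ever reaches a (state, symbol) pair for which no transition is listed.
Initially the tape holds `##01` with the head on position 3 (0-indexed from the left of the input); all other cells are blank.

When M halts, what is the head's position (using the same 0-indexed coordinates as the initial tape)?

q0 | __##0[1]_   read 1 → write 1, move left, go to q1
q1 | __##[0]1_   read 0 → write _, move left, go to q2
q2 | __#[#]_1_   read # → write 0, move left, go to q2
q2 | __[#]0_1_   read # → write 0, move left, go to q2
q2 | _[_]00_1_   read _ → write 0, move left, go to q0
q0 | [_]000_1_   read _ → write #, move right, go to q2
q2 | #[0]00_1_   read 0 → write #, move right, go to q2
q2 | ##[0]0_1_   read 0 → write #, move right, go to q2
q2 | ###[0]_1_   read 0 → write #, move right, go to q2
q2 | ####[_]1_   read _ → write 0, move left, go to q0
q0 | ###[#]01_   read # → write #, move right, go to q0
q0 | ####[0]1_   read 0 → write 0, move right, go to q2
q2 | ####0[1]_   read 1 → write 0, move right, go to q1
q1 | ####00[_]   read _ → write #, move left, go to qH
qH | ####0[0]#
At halt the head is at cell 3.

3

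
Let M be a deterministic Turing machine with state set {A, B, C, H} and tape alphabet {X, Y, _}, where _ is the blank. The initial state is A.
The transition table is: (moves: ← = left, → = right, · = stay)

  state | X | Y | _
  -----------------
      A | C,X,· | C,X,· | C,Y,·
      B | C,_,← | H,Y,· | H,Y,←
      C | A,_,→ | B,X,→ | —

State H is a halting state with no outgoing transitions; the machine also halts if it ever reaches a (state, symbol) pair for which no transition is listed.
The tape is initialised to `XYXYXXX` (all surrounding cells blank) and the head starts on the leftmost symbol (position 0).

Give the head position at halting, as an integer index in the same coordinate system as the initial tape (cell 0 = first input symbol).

7

state=A head=0 tape=[X]YXYXXX__   (A,X)→(C,X,·)
state=C head=0 tape=[X]YXYXXX__   (C,X)→(A,_,→)
state=A head=1 tape=_[Y]XYXXX__   (A,Y)→(C,X,·)
state=C head=1 tape=_[X]XYXXX__   (C,X)→(A,_,→)
state=A head=2 tape=__[X]YXXX__   (A,X)→(C,X,·)
state=C head=2 tape=__[X]YXXX__   (C,X)→(A,_,→)
state=A head=3 tape=___[Y]XXX__   (A,Y)→(C,X,·)
state=C head=3 tape=___[X]XXX__   (C,X)→(A,_,→)
state=A head=4 tape=____[X]XX__   (A,X)→(C,X,·)
state=C head=4 tape=____[X]XX__   (C,X)→(A,_,→)
state=A head=5 tape=_____[X]X__   (A,X)→(C,X,·)
state=C head=5 tape=_____[X]X__   (C,X)→(A,_,→)
state=A head=6 tape=______[X]__   (A,X)→(C,X,·)
state=C head=6 tape=______[X]__   (C,X)→(A,_,→)
state=A head=7 tape=_______[_]_   (A,_)→(C,Y,·)
state=C head=7 tape=_______[Y]_   (C,Y)→(B,X,→)
state=B head=8 tape=_______X[_]   (B,_)→(H,Y,←)
state=H head=7 tape=_______[X]Y
At halt the head is at cell 7.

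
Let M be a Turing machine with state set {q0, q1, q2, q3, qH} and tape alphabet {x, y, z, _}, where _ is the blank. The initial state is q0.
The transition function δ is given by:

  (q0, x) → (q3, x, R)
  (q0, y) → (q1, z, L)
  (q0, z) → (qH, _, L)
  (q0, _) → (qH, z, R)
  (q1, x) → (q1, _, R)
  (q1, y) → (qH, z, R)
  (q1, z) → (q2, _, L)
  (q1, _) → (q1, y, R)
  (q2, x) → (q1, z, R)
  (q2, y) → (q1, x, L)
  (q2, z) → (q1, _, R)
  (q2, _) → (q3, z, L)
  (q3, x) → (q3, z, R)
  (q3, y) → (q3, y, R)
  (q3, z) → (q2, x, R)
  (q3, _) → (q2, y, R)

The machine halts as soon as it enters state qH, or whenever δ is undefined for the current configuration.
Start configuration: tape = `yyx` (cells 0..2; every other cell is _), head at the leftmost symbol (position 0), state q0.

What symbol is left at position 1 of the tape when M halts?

z

q0 | __[y]yx   read y → write z, move L, go to q1
q1 | _[_]zyx   read _ → write y, move R, go to q1
q1 | _y[z]yx   read z → write _, move L, go to q2
q2 | _[y]_yx   read y → write x, move L, go to q1
q1 | [_]x_yx   read _ → write y, move R, go to q1
q1 | y[x]_yx   read x → write _, move R, go to q1
q1 | y_[_]yx   read _ → write y, move R, go to q1
q1 | y_y[y]x   read y → write z, move R, go to qH
qH | y_yz[x]
Cell 1 holds z when M halts.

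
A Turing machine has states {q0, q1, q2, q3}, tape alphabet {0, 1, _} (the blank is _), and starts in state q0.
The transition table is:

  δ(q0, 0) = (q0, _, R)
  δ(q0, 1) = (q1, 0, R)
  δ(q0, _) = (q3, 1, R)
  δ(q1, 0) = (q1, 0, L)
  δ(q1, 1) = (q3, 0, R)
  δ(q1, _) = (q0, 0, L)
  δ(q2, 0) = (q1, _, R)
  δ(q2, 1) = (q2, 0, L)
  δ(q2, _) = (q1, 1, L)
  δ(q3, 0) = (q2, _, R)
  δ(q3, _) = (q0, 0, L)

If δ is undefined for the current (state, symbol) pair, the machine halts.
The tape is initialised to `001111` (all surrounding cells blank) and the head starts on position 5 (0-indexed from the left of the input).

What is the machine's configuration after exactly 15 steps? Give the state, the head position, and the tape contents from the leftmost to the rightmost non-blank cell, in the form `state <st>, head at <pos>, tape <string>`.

state q0, head at 6, tape 001111_00

state=q0 head=5 tape=00111[1]___   (q0,1)→(q1,0,R)
state=q1 head=6 tape=001110[_]__   (q1,_)→(q0,0,L)
state=q0 head=5 tape=00111[0]0__   (q0,0)→(q0,_,R)
state=q0 head=6 tape=00111_[0]__   (q0,0)→(q0,_,R)
state=q0 head=7 tape=00111__[_]_   (q0,_)→(q3,1,R)
state=q3 head=8 tape=00111__1[_]   (q3,_)→(q0,0,L)
state=q0 head=7 tape=00111__[1]0   (q0,1)→(q1,0,R)
state=q1 head=8 tape=00111__0[0]   (q1,0)→(q1,0,L)
state=q1 head=7 tape=00111__[0]0   (q1,0)→(q1,0,L)
state=q1 head=6 tape=00111_[_]00   (q1,_)→(q0,0,L)
state=q0 head=5 tape=00111[_]000   (q0,_)→(q3,1,R)
state=q3 head=6 tape=001111[0]00   (q3,0)→(q2,_,R)
state=q2 head=7 tape=001111_[0]0   (q2,0)→(q1,_,R)
state=q1 head=8 tape=001111__[0]   (q1,0)→(q1,0,L)
state=q1 head=7 tape=001111_[_]0   (q1,_)→(q0,0,L)
state=q0 head=6 tape=001111[_]00
After 15 steps: state q0, head at 6, tape 001111_00.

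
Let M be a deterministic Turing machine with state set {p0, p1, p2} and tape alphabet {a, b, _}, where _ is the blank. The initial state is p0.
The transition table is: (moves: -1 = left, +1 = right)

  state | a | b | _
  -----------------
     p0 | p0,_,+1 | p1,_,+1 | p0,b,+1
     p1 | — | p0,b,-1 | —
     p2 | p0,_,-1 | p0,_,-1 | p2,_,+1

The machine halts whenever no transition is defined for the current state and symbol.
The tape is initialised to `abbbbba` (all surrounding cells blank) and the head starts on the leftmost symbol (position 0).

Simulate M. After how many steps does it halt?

14

p0 | [a]bbbbba   read a → write _, move +1, go to p0
p0 | _[b]bbbba   read b → write _, move +1, go to p1
p1 | __[b]bbba   read b → write b, move -1, go to p0
p0 | _[_]bbbba   read _ → write b, move +1, go to p0
p0 | _b[b]bbba   read b → write _, move +1, go to p1
p1 | _b_[b]bba   read b → write b, move -1, go to p0
p0 | _b[_]bbba   read _ → write b, move +1, go to p0
p0 | _bb[b]bba   read b → write _, move +1, go to p1
p1 | _bb_[b]ba   read b → write b, move -1, go to p0
p0 | _bb[_]bba   read _ → write b, move +1, go to p0
p0 | _bbb[b]ba   read b → write _, move +1, go to p1
p1 | _bbb_[b]a   read b → write b, move -1, go to p0
p0 | _bbb[_]ba   read _ → write b, move +1, go to p0
p0 | _bbbb[b]a   read b → write _, move +1, go to p1
p1 | _bbbb_[a]
M halts after 14 transitions.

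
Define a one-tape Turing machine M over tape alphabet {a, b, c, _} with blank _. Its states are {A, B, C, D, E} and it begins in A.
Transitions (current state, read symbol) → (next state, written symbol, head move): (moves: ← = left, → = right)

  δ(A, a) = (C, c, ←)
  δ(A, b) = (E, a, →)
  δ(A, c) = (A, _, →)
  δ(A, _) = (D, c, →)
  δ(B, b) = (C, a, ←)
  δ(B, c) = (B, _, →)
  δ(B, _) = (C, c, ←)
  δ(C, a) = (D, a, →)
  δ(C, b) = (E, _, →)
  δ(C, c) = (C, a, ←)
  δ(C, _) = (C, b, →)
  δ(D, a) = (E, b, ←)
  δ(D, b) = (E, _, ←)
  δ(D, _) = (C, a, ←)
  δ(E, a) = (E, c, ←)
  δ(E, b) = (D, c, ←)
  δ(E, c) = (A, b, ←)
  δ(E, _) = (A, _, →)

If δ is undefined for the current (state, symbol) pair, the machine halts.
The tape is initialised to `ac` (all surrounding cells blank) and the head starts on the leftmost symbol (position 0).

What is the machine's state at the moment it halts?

A | _[a]c__   read a → write c, move ←, go to C
C | [_]cc__   read _ → write b, move →, go to C
C | b[c]c__   read c → write a, move ←, go to C
C | [b]ac__   read b → write _, move →, go to E
E | _[a]c__   read a → write c, move ←, go to E
E | [_]cc__   read _ → write _, move →, go to A
A | _[c]c__   read c → write _, move →, go to A
A | __[c]__   read c → write _, move →, go to A
A | ___[_]_   read _ → write c, move →, go to D
D | ___c[_]   read _ → write a, move ←, go to C
C | ___[c]a   read c → write a, move ←, go to C
C | __[_]aa   read _ → write b, move →, go to C
C | __b[a]a   read a → write a, move →, go to D
D | __ba[a]   read a → write b, move ←, go to E
E | __b[a]b   read a → write c, move ←, go to E
E | __[b]cb   read b → write c, move ←, go to D
D | _[_]ccb   read _ → write a, move ←, go to C
C | [_]accb   read _ → write b, move →, go to C
C | b[a]ccb   read a → write a, move →, go to D
D | ba[c]cb
No transition is defined for (D, c); M halts in state D.

D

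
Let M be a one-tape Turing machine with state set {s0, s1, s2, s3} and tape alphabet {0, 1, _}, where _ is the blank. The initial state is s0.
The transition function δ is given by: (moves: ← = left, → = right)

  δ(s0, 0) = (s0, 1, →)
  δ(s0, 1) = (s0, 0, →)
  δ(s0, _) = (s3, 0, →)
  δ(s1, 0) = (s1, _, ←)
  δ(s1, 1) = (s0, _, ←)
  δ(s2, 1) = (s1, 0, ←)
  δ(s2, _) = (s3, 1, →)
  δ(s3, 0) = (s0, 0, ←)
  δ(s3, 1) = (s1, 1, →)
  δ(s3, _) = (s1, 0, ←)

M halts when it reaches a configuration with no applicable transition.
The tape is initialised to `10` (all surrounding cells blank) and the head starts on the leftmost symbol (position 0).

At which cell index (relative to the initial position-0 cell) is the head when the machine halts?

s0 | __[1]0__   read 1 → write 0, move →, go to s0
s0 | __0[0]__   read 0 → write 1, move →, go to s0
s0 | __01[_]_   read _ → write 0, move →, go to s3
s3 | __010[_]   read _ → write 0, move ←, go to s1
s1 | __01[0]0   read 0 → write _, move ←, go to s1
s1 | __0[1]_0   read 1 → write _, move ←, go to s0
s0 | __[0]__0   read 0 → write 1, move →, go to s0
s0 | __1[_]_0   read _ → write 0, move →, go to s3
s3 | __10[_]0   read _ → write 0, move ←, go to s1
s1 | __1[0]00   read 0 → write _, move ←, go to s1
s1 | __[1]_00   read 1 → write _, move ←, go to s0
s0 | _[_]__00   read _ → write 0, move →, go to s3
s3 | _0[_]_00   read _ → write 0, move ←, go to s1
s1 | _[0]0_00   read 0 → write _, move ←, go to s1
s1 | [_]_0_00
At halt the head is at cell -2.

-2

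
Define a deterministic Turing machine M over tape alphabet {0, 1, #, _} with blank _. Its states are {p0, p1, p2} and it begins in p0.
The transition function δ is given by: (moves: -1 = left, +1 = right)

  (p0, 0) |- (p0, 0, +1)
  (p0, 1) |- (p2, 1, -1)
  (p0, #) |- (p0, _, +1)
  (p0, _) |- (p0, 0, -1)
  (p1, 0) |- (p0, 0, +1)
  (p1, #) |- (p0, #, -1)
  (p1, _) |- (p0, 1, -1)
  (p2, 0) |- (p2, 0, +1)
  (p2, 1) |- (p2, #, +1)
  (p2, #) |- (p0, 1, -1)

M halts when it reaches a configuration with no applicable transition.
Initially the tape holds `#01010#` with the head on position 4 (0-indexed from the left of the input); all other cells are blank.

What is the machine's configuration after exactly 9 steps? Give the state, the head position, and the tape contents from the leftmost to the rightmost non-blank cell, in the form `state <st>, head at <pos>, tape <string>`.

state p2, head at 7, tape #010#0#

state=p0 head=4 tape=#010[1]0#_   (p0,1)→(p2,1,-1)
state=p2 head=3 tape=#01[0]10#_   (p2,0)→(p2,0,+1)
state=p2 head=4 tape=#010[1]0#_   (p2,1)→(p2,#,+1)
state=p2 head=5 tape=#010#[0]#_   (p2,0)→(p2,0,+1)
state=p2 head=6 tape=#010#0[#]_   (p2,#)→(p0,1,-1)
state=p0 head=5 tape=#010#[0]1_   (p0,0)→(p0,0,+1)
state=p0 head=6 tape=#010#0[1]_   (p0,1)→(p2,1,-1)
state=p2 head=5 tape=#010#[0]1_   (p2,0)→(p2,0,+1)
state=p2 head=6 tape=#010#0[1]_   (p2,1)→(p2,#,+1)
state=p2 head=7 tape=#010#0#[_]
After 9 steps: state p2, head at 7, tape #010#0#.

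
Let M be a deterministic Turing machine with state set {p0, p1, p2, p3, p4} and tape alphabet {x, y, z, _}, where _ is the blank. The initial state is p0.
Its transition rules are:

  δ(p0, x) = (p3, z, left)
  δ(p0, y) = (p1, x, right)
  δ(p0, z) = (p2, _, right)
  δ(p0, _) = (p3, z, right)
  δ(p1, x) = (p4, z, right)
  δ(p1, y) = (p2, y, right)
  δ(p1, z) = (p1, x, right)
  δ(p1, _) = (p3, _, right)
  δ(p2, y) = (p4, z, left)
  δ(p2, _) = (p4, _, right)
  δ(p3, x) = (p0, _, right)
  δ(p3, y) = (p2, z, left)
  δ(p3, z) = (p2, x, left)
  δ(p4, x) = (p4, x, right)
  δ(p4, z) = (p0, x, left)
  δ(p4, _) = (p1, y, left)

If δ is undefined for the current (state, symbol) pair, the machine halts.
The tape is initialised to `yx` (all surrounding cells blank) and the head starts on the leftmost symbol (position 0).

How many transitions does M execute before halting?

14

p0 | [y]x_____   read y → write x, move right, go to p1
p1 | x[x]_____   read x → write z, move right, go to p4
p4 | xz[_]____   read _ → write y, move left, go to p1
p1 | x[z]y____   read z → write x, move right, go to p1
p1 | xx[y]____   read y → write y, move right, go to p2
p2 | xxy[_]___   read _ → write _, move right, go to p4
p4 | xxy_[_]__   read _ → write y, move left, go to p1
p1 | xxy[_]y__   read _ → write _, move right, go to p3
p3 | xxy_[y]__   read y → write z, move left, go to p2
p2 | xxy[_]z__   read _ → write _, move right, go to p4
p4 | xxy_[z]__   read z → write x, move left, go to p0
p0 | xxy[_]x__   read _ → write z, move right, go to p3
p3 | xxyz[x]__   read x → write _, move right, go to p0
p0 | xxyz_[_]_   read _ → write z, move right, go to p3
p3 | xxyz_z[_]
M halts after 14 transitions.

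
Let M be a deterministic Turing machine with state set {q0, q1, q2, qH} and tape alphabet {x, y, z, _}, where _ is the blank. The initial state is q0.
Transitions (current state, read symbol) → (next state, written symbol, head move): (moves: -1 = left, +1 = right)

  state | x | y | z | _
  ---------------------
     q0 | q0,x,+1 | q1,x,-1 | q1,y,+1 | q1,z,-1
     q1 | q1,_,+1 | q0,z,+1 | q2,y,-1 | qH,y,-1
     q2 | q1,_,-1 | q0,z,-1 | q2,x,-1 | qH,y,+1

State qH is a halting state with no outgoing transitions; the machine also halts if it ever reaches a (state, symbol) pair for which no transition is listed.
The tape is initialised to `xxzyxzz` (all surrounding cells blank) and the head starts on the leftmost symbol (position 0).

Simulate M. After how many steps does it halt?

q0 | [x]xzyxzz__   read x → write x, move +1, go to q0
q0 | x[x]zyxzz__   read x → write x, move +1, go to q0
q0 | xx[z]yxzz__   read z → write y, move +1, go to q1
q1 | xxy[y]xzz__   read y → write z, move +1, go to q0
q0 | xxyz[x]zz__   read x → write x, move +1, go to q0
q0 | xxyzx[z]z__   read z → write y, move +1, go to q1
q1 | xxyzxy[z]__   read z → write y, move -1, go to q2
q2 | xxyzx[y]y__   read y → write z, move -1, go to q0
q0 | xxyz[x]zy__   read x → write x, move +1, go to q0
q0 | xxyzx[z]y__   read z → write y, move +1, go to q1
q1 | xxyzxy[y]__   read y → write z, move +1, go to q0
q0 | xxyzxyz[_]_   read _ → write z, move -1, go to q1
q1 | xxyzxy[z]z_   read z → write y, move -1, go to q2
q2 | xxyzx[y]yz_   read y → write z, move -1, go to q0
q0 | xxyz[x]zyz_   read x → write x, move +1, go to q0
q0 | xxyzx[z]yz_   read z → write y, move +1, go to q1
q1 | xxyzxy[y]z_   read y → write z, move +1, go to q0
q0 | xxyzxyz[z]_   read z → write y, move +1, go to q1
q1 | xxyzxyzy[_]   read _ → write y, move -1, go to qH
qH | xxyzxyz[y]y
M halts after 19 transitions.

19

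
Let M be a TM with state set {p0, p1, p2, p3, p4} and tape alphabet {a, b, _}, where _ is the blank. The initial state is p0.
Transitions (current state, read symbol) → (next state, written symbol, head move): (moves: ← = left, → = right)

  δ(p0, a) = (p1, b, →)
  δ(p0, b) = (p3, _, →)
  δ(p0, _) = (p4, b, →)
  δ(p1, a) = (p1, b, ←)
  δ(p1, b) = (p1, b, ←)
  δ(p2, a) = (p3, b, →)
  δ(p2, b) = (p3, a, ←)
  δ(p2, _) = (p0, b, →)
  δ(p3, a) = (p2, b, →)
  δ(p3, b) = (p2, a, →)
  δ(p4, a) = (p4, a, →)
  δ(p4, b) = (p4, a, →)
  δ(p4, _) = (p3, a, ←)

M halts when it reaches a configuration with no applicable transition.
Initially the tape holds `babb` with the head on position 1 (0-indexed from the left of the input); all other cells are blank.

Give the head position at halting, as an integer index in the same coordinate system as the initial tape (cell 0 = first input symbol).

state=p0 head=1 tape=_b[a]bb   (p0,a)→(p1,b,→)
state=p1 head=2 tape=_bb[b]b   (p1,b)→(p1,b,←)
state=p1 head=1 tape=_b[b]bb   (p1,b)→(p1,b,←)
state=p1 head=0 tape=_[b]bbb   (p1,b)→(p1,b,←)
state=p1 head=-1 tape=[_]bbbb
At halt the head is at cell -1.

-1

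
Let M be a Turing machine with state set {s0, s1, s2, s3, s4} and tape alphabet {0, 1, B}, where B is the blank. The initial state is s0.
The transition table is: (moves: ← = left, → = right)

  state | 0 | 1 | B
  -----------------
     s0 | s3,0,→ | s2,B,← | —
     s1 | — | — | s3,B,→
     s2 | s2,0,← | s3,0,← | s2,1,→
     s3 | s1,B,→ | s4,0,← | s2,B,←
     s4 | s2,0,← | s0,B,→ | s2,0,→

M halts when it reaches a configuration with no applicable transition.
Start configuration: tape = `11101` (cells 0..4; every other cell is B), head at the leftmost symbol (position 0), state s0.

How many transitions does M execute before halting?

state=s0 head=0 tape=B[1]1101   (s0,1)→(s2,B,←)
state=s2 head=-1 tape=[B]B1101   (s2,B)→(s2,1,→)
state=s2 head=0 tape=1[B]1101   (s2,B)→(s2,1,→)
state=s2 head=1 tape=11[1]101   (s2,1)→(s3,0,←)
state=s3 head=0 tape=1[1]0101   (s3,1)→(s4,0,←)
state=s4 head=-1 tape=[1]00101   (s4,1)→(s0,B,→)
state=s0 head=0 tape=B[0]0101   (s0,0)→(s3,0,→)
state=s3 head=1 tape=B0[0]101   (s3,0)→(s1,B,→)
state=s1 head=2 tape=B0B[1]01
M halts after 8 transitions.

8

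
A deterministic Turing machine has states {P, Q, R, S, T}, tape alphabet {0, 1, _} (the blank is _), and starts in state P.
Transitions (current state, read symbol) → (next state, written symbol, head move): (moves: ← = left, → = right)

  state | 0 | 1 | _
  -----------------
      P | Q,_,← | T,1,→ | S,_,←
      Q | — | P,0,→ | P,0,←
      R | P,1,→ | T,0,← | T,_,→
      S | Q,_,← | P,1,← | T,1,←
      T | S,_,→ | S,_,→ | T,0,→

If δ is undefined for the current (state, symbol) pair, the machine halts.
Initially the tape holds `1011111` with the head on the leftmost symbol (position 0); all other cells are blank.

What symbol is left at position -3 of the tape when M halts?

P | ___[1]011111   read 1 → write 1, move →, go to T
T | ___1[0]11111   read 0 → write _, move →, go to S
S | ___1_[1]1111   read 1 → write 1, move ←, go to P
P | ___1[_]11111   read _ → write _, move ←, go to S
S | ___[1]_11111   read 1 → write 1, move ←, go to P
P | __[_]1_11111   read _ → write _, move ←, go to S
S | _[_]_1_11111   read _ → write 1, move ←, go to T
T | [_]1_1_11111   read _ → write 0, move →, go to T
T | 0[1]_1_11111   read 1 → write _, move →, go to S
S | 0_[_]1_11111   read _ → write 1, move ←, go to T
T | 0[_]11_11111   read _ → write 0, move →, go to T
T | 00[1]1_11111   read 1 → write _, move →, go to S
S | 00_[1]_11111   read 1 → write 1, move ←, go to P
P | 00[_]1_11111   read _ → write _, move ←, go to S
S | 0[0]_1_11111   read 0 → write _, move ←, go to Q
Q | [0]__1_11111
Cell -3 holds 0 when M halts.

0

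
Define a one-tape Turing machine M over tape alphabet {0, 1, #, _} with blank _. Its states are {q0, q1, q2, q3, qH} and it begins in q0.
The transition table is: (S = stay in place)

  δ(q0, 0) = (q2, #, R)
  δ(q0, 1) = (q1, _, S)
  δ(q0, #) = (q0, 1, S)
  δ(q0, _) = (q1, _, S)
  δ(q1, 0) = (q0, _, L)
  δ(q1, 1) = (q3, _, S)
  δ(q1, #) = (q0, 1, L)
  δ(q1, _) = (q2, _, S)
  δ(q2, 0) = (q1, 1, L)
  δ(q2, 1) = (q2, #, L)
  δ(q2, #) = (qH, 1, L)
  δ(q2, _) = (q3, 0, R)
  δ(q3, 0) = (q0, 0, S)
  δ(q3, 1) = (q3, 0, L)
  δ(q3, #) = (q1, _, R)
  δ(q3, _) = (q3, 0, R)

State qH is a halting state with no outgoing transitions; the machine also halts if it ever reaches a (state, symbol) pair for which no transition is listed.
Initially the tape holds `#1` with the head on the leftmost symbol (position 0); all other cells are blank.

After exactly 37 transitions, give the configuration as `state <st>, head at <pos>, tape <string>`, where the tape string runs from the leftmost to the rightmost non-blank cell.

q0 | ____[#]1   read # → write 1, move S, go to q0
q0 | ____[1]1   read 1 → write _, move S, go to q1
q1 | ____[_]1   read _ → write _, move S, go to q2
q2 | ____[_]1   read _ → write 0, move R, go to q3
q3 | ____0[1]   read 1 → write 0, move L, go to q3
q3 | ____[0]0   read 0 → write 0, move S, go to q0
q0 | ____[0]0   read 0 → write #, move R, go to q2
q2 | ____#[0]   read 0 → write 1, move L, go to q1
q1 | ____[#]1   read # → write 1, move L, go to q0
q0 | ___[_]11   read _ → write _, move S, go to q1
q1 | ___[_]11   read _ → write _, move S, go to q2
q2 | ___[_]11   read _ → write 0, move R, go to q3
q3 | ___0[1]1   read 1 → write 0, move L, go to q3
q3 | ___[0]01   read 0 → write 0, move S, go to q0
q0 | ___[0]01   read 0 → write #, move R, go to q2
q2 | ___#[0]1   read 0 → write 1, move L, go to q1
q1 | ___[#]11   read # → write 1, move L, go to q0
q0 | __[_]111   read _ → write _, move S, go to q1
q1 | __[_]111   read _ → write _, move S, go to q2
q2 | __[_]111   read _ → write 0, move R, go to q3
q3 | __0[1]11   read 1 → write 0, move L, go to q3
q3 | __[0]011   read 0 → write 0, move S, go to q0
q0 | __[0]011   read 0 → write #, move R, go to q2
q2 | __#[0]11   read 0 → write 1, move L, go to q1
q1 | __[#]111   read # → write 1, move L, go to q0
q0 | _[_]1111   read _ → write _, move S, go to q1
q1 | _[_]1111   read _ → write _, move S, go to q2
q2 | _[_]1111   read _ → write 0, move R, go to q3
q3 | _0[1]111   read 1 → write 0, move L, go to q3
q3 | _[0]0111   read 0 → write 0, move S, go to q0
q0 | _[0]0111   read 0 → write #, move R, go to q2
q2 | _#[0]111   read 0 → write 1, move L, go to q1
q1 | _[#]1111   read # → write 1, move L, go to q0
q0 | [_]11111   read _ → write _, move S, go to q1
q1 | [_]11111   read _ → write _, move S, go to q2
q2 | [_]11111   read _ → write 0, move R, go to q3
q3 | 0[1]1111   read 1 → write 0, move L, go to q3
q3 | [0]01111
After 37 steps: state q3, head at -4, tape 001111.

state q3, head at -4, tape 001111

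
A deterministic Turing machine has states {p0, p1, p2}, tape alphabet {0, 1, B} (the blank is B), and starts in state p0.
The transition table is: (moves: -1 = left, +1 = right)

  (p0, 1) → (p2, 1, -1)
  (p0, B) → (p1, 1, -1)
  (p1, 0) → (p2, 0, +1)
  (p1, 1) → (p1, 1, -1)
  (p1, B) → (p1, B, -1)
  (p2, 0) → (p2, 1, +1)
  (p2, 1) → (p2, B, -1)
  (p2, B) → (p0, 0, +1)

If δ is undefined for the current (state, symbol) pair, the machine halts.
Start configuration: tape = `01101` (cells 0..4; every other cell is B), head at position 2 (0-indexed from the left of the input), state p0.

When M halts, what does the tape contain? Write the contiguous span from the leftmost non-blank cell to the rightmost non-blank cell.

111001

p0 | B01[1]01   read 1 → write 1, move -1, go to p2
p2 | B0[1]101   read 1 → write B, move -1, go to p2
p2 | B[0]B101   read 0 → write 1, move +1, go to p2
p2 | B1[B]101   read B → write 0, move +1, go to p0
p0 | B10[1]01   read 1 → write 1, move -1, go to p2
p2 | B1[0]101   read 0 → write 1, move +1, go to p2
p2 | B11[1]01   read 1 → write B, move -1, go to p2
p2 | B1[1]B01   read 1 → write B, move -1, go to p2
p2 | B[1]BB01   read 1 → write B, move -1, go to p2
p2 | [B]BBB01   read B → write 0, move +1, go to p0
p0 | 0[B]BB01   read B → write 1, move -1, go to p1
p1 | [0]1BB01   read 0 → write 0, move +1, go to p2
p2 | 0[1]BB01   read 1 → write B, move -1, go to p2
p2 | [0]BBB01   read 0 → write 1, move +1, go to p2
p2 | 1[B]BB01   read B → write 0, move +1, go to p0
p0 | 10[B]B01   read B → write 1, move -1, go to p1
p1 | 1[0]1B01   read 0 → write 0, move +1, go to p2
p2 | 10[1]B01   read 1 → write B, move -1, go to p2
p2 | 1[0]BB01   read 0 → write 1, move +1, go to p2
p2 | 11[B]B01   read B → write 0, move +1, go to p0
p0 | 110[B]01   read B → write 1, move -1, go to p1
p1 | 11[0]101   read 0 → write 0, move +1, go to p2
p2 | 110[1]01   read 1 → write B, move -1, go to p2
p2 | 11[0]B01   read 0 → write 1, move +1, go to p2
p2 | 111[B]01   read B → write 0, move +1, go to p0
p0 | 1110[0]1
The non-blank tape span at halt is 111001.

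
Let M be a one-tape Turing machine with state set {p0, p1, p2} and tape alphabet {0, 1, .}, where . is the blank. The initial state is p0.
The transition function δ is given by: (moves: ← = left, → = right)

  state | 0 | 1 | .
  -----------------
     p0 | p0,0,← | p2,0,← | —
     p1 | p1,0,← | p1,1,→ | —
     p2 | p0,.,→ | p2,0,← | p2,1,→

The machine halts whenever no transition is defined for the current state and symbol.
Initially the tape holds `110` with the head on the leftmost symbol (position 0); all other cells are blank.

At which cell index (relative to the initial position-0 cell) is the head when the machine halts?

state=p0 head=0 tape=.[1]10   (p0,1)→(p2,0,←)
state=p2 head=-1 tape=[.]010   (p2,.)→(p2,1,→)
state=p2 head=0 tape=1[0]10   (p2,0)→(p0,.,→)
state=p0 head=1 tape=1.[1]0   (p0,1)→(p2,0,←)
state=p2 head=0 tape=1[.]00   (p2,.)→(p2,1,→)
state=p2 head=1 tape=11[0]0   (p2,0)→(p0,.,→)
state=p0 head=2 tape=11.[0]   (p0,0)→(p0,0,←)
state=p0 head=1 tape=11[.]0
At halt the head is at cell 1.

1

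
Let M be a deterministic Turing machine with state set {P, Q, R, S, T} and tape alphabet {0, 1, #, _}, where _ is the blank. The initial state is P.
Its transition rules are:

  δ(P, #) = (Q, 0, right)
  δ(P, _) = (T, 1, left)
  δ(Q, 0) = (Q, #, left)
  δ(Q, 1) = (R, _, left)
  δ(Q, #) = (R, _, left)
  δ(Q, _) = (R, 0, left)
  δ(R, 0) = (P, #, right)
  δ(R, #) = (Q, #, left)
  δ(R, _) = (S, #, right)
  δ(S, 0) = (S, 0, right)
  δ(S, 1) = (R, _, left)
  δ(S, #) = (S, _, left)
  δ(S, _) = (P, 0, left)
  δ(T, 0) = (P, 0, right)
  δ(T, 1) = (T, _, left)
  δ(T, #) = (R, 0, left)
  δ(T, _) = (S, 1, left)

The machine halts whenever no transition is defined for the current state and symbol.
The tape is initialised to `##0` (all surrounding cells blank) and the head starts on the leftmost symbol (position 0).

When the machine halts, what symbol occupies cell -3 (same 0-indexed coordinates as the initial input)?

#

state=P head=0 tape=___[#]#0   (P,#)→(Q,0,right)
state=Q head=1 tape=___0[#]0   (Q,#)→(R,_,left)
state=R head=0 tape=___[0]_0   (R,0)→(P,#,right)
state=P head=1 tape=___#[_]0   (P,_)→(T,1,left)
state=T head=0 tape=___[#]10   (T,#)→(R,0,left)
state=R head=-1 tape=__[_]010   (R,_)→(S,#,right)
state=S head=0 tape=__#[0]10   (S,0)→(S,0,right)
state=S head=1 tape=__#0[1]0   (S,1)→(R,_,left)
state=R head=0 tape=__#[0]_0   (R,0)→(P,#,right)
state=P head=1 tape=__##[_]0   (P,_)→(T,1,left)
state=T head=0 tape=__#[#]10   (T,#)→(R,0,left)
state=R head=-1 tape=__[#]010   (R,#)→(Q,#,left)
state=Q head=-2 tape=_[_]#010   (Q,_)→(R,0,left)
state=R head=-3 tape=[_]0#010   (R,_)→(S,#,right)
state=S head=-2 tape=#[0]#010   (S,0)→(S,0,right)
state=S head=-1 tape=#0[#]010   (S,#)→(S,_,left)
state=S head=-2 tape=#[0]_010   (S,0)→(S,0,right)
state=S head=-1 tape=#0[_]010   (S,_)→(P,0,left)
state=P head=-2 tape=#[0]0010
Cell -3 holds # when M halts.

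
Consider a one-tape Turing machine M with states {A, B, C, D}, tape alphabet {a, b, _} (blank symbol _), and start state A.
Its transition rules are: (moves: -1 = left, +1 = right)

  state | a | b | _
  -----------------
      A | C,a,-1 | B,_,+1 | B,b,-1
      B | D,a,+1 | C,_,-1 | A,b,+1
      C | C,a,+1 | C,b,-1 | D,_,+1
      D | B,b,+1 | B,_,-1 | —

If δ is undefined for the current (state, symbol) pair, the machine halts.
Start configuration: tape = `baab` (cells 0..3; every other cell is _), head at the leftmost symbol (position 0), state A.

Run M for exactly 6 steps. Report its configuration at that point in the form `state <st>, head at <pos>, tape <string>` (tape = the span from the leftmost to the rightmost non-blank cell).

A | [b]aab   read b → write _, move +1, go to B
B | _[a]ab   read a → write a, move +1, go to D
D | _a[a]b   read a → write b, move +1, go to B
B | _ab[b]   read b → write _, move -1, go to C
C | _a[b]_   read b → write b, move -1, go to C
C | _[a]b_   read a → write a, move +1, go to C
C | _a[b]_
After 6 steps: state C, head at 2, tape ab.

state C, head at 2, tape ab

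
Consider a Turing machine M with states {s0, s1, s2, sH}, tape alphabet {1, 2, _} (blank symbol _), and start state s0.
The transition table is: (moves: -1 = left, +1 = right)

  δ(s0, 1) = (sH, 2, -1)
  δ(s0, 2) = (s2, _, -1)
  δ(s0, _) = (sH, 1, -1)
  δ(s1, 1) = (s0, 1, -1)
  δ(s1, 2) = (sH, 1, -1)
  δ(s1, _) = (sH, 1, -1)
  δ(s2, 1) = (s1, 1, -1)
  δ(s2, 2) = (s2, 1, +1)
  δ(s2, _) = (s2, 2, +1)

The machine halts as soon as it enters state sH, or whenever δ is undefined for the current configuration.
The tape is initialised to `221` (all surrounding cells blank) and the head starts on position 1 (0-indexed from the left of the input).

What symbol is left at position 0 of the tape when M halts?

s0 | 2[2]1   read 2 → write _, move -1, go to s2
s2 | [2]_1   read 2 → write 1, move +1, go to s2
s2 | 1[_]1   read _ → write 2, move +1, go to s2
s2 | 12[1]   read 1 → write 1, move -1, go to s1
s1 | 1[2]1   read 2 → write 1, move -1, go to sH
sH | [1]11
Cell 0 holds 1 when M halts.

1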